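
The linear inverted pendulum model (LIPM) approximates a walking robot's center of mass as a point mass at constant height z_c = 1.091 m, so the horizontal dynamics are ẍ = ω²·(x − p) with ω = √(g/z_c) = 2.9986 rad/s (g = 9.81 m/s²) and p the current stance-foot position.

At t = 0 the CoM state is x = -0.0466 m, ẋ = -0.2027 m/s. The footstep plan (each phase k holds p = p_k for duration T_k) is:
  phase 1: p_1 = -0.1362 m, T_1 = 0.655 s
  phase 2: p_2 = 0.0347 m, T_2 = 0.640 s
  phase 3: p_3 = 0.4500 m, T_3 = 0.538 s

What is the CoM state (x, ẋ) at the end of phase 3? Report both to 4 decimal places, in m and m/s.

phase 1: p=-0.1362, T=0.655, ωT=1.964083, cosh=3.634329, sinh=3.494044; start (x,ẋ)=(-0.046600, -0.202700) → end (x,ẋ)=(-0.046755, 0.202082)
phase 2: p=0.0347, T=0.640, ωT=1.919104, cosh=3.480794, sinh=3.334056; start (x,ẋ)=(-0.046755, 0.202082) → end (x,ẋ)=(-0.024140, -0.110942)
phase 3: p=0.4500, T=0.538, ωT=1.613247, cosh=2.609160, sinh=2.409921; start (x,ẋ)=(-0.024140, -0.110942) → end (x,ẋ)=(-0.876268, -3.715783)

x = -0.8763, ẋ = -3.7158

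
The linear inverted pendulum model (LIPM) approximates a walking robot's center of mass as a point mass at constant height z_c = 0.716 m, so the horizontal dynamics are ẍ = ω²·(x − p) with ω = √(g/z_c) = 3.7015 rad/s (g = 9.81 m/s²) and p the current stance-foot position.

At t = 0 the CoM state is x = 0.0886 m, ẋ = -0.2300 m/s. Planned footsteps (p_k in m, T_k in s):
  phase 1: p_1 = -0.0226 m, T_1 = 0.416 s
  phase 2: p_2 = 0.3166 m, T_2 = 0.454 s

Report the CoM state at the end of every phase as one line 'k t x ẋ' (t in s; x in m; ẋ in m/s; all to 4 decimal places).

phase 1: p=-0.0226, T=0.416, ωT=1.539824, cosh=2.439094, sinh=2.224675; start (x,ẋ)=(0.088600, -0.230000) → end (x,ẋ)=(0.110393, 0.354700)
phase 2: p=0.3166, T=0.454, ωT=1.680481, cosh=2.777211, sinh=2.590927; start (x,ẋ)=(0.110393, 0.354700) → end (x,ẋ)=(-0.007803, -0.992517)

1 0.4160 0.1104 0.3547
2 0.8700 -0.0078 -0.9925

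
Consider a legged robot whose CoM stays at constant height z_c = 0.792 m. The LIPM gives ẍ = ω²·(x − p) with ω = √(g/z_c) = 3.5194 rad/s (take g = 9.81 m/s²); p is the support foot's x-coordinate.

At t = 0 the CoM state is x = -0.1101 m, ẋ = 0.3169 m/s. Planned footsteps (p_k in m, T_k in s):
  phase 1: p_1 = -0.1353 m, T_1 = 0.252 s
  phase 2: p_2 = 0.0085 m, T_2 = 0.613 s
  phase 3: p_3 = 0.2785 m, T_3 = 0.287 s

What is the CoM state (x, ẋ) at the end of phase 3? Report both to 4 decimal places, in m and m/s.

x = 1.4694, ẋ = 4.5626

phase 1: p=-0.1353, T=0.252, ωT=0.886889, cosh=1.419750, sinh=1.007815; start (x,ẋ)=(-0.110100, 0.316900) → end (x,ẋ)=(-0.008775, 0.539301)
phase 2: p=0.0085, T=0.613, ωT=2.157392, cosh=4.382090, sinh=4.266464; start (x,ẋ)=(-0.008775, 0.539301) → end (x,ẋ)=(0.586578, 2.103876)
phase 3: p=0.2785, T=0.287, ωT=1.010068, cosh=1.554991, sinh=1.190796; start (x,ẋ)=(0.586578, 2.103876) → end (x,ẋ)=(1.469410, 4.562631)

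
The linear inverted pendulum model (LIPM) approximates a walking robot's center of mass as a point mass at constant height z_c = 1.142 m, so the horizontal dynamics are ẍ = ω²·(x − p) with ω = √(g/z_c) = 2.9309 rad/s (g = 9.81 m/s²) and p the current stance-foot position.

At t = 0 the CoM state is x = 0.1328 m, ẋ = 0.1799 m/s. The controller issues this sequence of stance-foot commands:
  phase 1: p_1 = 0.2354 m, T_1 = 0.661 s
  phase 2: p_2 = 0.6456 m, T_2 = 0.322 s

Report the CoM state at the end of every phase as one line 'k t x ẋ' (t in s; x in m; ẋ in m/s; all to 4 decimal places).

phase 1: p=0.2354, T=0.661, ωT=1.937325, cosh=3.542125, sinh=3.398036; start (x,ẋ)=(0.132800, 0.179900) → end (x,ẋ)=(0.080551, -0.384596)
phase 2: p=0.6456, T=0.322, ωT=0.943750, cosh=1.479382, sinh=1.090217; start (x,ẋ)=(0.080551, -0.384596) → end (x,ẋ)=(-0.333383, -2.374475)

1 0.6610 0.0806 -0.3846
2 0.9830 -0.3334 -2.3745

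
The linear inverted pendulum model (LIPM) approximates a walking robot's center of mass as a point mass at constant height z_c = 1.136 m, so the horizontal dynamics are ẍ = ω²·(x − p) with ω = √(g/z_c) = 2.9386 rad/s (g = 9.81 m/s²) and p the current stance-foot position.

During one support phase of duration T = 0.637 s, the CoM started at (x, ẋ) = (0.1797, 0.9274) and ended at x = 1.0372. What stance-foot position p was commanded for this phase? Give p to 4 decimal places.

p = 0.2416

ωT = 2.9386·0.637 = 1.871888; cosh(ωT) = 3.327196, sinh(ωT) = 3.173363
x(T) = p + (x₀−p)·cosh(ωT) + (ẋ₀/ω)·sinh(ωT) ⇒ p·(1 − cosh) = x(T) − x₀·cosh − (ẋ₀/ω)·sinh
numerator   = 1.0372 − (0.1797)·3.327196 − (0.9274/2.9386)·3.173363 = -0.562187
denominator = 1 − 3.327196 = -2.327196
p = -0.562187 / -2.327196 = 0.2416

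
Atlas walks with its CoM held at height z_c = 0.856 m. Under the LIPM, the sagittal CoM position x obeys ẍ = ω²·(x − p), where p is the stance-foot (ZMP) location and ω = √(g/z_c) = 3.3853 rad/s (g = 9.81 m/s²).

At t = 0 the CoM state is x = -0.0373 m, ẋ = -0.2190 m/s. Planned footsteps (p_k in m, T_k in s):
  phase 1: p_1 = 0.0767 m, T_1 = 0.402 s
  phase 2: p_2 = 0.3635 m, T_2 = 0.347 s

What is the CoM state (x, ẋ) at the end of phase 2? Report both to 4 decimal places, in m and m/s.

phase 1: p=0.0767, T=0.402, ωT=1.360891, cosh=2.078049, sinh=1.821616; start (x,ẋ)=(-0.037300, -0.219000) → end (x,ẋ)=(-0.278041, -1.158098)
phase 2: p=0.3635, T=0.347, ωT=1.174699, cosh=1.773040, sinh=1.464128; start (x,ẋ)=(-0.278041, -1.158098) → end (x,ẋ)=(-1.274850, -5.233160)

x = -1.2749, ẋ = -5.2332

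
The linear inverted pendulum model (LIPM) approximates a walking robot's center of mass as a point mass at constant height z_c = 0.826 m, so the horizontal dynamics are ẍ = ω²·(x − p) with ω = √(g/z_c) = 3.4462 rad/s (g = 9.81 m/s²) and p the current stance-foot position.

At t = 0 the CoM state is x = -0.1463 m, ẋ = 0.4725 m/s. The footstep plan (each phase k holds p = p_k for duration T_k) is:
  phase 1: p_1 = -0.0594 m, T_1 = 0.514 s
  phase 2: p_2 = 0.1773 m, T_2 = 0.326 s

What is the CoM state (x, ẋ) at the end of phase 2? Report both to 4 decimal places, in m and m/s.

x = 0.2225, ẋ = 0.4638

phase 1: p=-0.0594, T=0.514, ωT=1.771347, cosh=3.024435, sinh=2.854331; start (x,ẋ)=(-0.146300, 0.472500) → end (x,ẋ)=(0.069127, 0.574245)
phase 2: p=0.1773, T=0.326, ωT=1.123461, cosh=1.700317, sinh=1.375164; start (x,ẋ)=(0.069127, 0.574245) → end (x,ẋ)=(0.222517, 0.463757)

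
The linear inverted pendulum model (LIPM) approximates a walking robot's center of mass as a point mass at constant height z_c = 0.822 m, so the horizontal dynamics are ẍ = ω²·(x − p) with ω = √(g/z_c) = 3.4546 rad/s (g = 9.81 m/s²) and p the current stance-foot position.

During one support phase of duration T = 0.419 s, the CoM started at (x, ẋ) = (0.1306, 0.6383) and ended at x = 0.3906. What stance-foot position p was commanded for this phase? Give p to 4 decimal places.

ωT = 3.4546·0.419 = 1.447477; cosh(ωT) = 2.243768, sinh(ωT) = 2.008606
x(T) = p + (x₀−p)·cosh(ωT) + (ẋ₀/ω)·sinh(ωT) ⇒ p·(1 − cosh) = x(T) − x₀·cosh − (ẋ₀/ω)·sinh
numerator   = 0.3906 − (0.1306)·2.243768 − (0.6383/3.4546)·2.008606 = -0.273562
denominator = 1 − 2.243768 = -1.243768
p = -0.273562 / -1.243768 = 0.2199

p = 0.2199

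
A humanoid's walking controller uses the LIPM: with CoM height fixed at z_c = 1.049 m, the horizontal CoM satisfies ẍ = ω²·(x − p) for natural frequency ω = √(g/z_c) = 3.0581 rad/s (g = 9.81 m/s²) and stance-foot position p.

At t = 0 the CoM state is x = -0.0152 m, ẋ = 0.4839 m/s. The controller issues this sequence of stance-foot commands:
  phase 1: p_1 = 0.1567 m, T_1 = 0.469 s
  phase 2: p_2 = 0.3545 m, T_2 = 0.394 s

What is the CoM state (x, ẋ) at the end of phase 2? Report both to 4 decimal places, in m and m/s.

phase 1: p=0.1567, T=0.469, ωT=1.434249, cosh=2.217393, sinh=1.979099; start (x,ẋ)=(-0.015200, 0.483900) → end (x,ẋ)=(0.088694, 0.032609)
phase 2: p=0.3545, T=0.394, ωT=1.204891, cosh=1.818061, sinh=1.518336; start (x,ẋ)=(0.088694, 0.032609) → end (x,ẋ)=(-0.112561, -1.174912)

x = -0.1126, ẋ = -1.1749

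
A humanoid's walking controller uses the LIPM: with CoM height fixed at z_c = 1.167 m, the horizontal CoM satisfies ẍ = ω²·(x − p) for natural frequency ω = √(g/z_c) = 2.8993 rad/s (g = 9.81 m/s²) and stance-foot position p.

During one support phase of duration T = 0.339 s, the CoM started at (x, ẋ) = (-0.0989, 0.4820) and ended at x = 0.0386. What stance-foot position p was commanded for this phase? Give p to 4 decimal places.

p = 0.0034

ωT = 2.8993·0.339 = 0.982863; cosh(ωT) = 1.523166, sinh(ωT) = 1.148928
x(T) = p + (x₀−p)·cosh(ωT) + (ẋ₀/ω)·sinh(ωT) ⇒ p·(1 − cosh) = x(T) − x₀·cosh − (ẋ₀/ω)·sinh
numerator   = 0.0386 − (-0.0989)·1.523166 − (0.4820/2.8993)·1.148928 = -0.001765
denominator = 1 − 1.523166 = -0.523166
p = -0.001765 / -0.523166 = 0.0034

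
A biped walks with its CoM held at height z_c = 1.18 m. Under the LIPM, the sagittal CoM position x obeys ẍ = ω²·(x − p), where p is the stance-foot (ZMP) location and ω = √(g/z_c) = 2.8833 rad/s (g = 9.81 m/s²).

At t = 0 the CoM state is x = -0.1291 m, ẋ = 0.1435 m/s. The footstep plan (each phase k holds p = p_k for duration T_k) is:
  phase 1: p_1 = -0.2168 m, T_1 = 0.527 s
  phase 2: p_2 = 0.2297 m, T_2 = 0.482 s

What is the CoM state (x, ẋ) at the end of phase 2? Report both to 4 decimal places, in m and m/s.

phase 1: p=-0.2168, T=0.527, ωT=1.519499, cosh=2.394379, sinh=2.175557; start (x,ẋ)=(-0.129100, 0.143500) → end (x,ẋ)=(0.101463, 0.893716)
phase 2: p=0.2297, T=0.482, ωT=1.389751, cosh=2.131493, sinh=1.882356; start (x,ẋ)=(0.101463, 0.893716) → end (x,ẋ)=(0.539825, 1.208958)

x = 0.5398, ẋ = 1.2090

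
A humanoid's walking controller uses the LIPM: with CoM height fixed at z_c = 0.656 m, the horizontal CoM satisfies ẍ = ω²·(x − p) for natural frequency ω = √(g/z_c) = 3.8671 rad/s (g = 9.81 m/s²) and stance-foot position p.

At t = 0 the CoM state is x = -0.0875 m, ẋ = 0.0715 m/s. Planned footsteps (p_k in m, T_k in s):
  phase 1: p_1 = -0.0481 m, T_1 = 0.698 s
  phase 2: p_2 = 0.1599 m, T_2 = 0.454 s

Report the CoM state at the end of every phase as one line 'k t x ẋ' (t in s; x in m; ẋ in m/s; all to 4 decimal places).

phase 1: p=-0.0481, T=0.698, ωT=2.699236, cosh=7.467811, sinh=7.400554; start (x,ẋ)=(-0.087500, 0.071500) → end (x,ẋ)=(-0.205501, -0.593628)
phase 2: p=0.1599, T=0.454, ωT=1.755663, cosh=2.980039, sinh=2.807247; start (x,ẋ)=(-0.205501, -0.593628) → end (x,ẋ)=(-1.359941, -5.735787)

1 0.6980 -0.2055 -0.5936
2 1.1520 -1.3599 -5.7358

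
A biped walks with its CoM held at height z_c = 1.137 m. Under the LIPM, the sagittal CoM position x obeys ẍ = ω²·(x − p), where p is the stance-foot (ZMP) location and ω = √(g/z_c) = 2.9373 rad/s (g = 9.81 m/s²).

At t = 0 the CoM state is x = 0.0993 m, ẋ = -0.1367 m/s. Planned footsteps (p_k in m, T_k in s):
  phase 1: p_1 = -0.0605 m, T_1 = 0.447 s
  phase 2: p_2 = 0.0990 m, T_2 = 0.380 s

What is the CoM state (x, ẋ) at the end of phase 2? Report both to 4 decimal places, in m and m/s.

x = 0.4812, ẋ = 1.2227

phase 1: p=-0.0605, T=0.447, ωT=1.312973, cosh=1.993114, sinh=1.724095; start (x,ẋ)=(0.099300, -0.136700) → end (x,ẋ)=(0.177761, 0.536798)
phase 2: p=0.0990, T=0.380, ωT=1.116174, cosh=1.690341, sinh=1.362810; start (x,ẋ)=(0.177761, 0.536798) → end (x,ẋ)=(0.481190, 1.222652)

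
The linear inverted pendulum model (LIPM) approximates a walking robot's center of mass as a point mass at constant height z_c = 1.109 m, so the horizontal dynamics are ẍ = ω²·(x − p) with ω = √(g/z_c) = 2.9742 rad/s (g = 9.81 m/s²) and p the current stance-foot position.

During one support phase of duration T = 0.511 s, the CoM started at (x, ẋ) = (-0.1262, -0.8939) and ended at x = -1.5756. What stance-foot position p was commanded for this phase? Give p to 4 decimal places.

ωT = 2.9742·0.511 = 1.519816; cosh(ωT) = 2.395068, sinh(ωT) = 2.176316
x(T) = p + (x₀−p)·cosh(ωT) + (ẋ₀/ω)·sinh(ωT) ⇒ p·(1 − cosh) = x(T) − x₀·cosh − (ẋ₀/ω)·sinh
numerator   = -1.5756 − (-0.1262)·2.395068 − (-0.8939/2.9742)·2.176316 = -0.619247
denominator = 1 − 2.395068 = -1.395068
p = -0.619247 / -1.395068 = 0.4439

p = 0.4439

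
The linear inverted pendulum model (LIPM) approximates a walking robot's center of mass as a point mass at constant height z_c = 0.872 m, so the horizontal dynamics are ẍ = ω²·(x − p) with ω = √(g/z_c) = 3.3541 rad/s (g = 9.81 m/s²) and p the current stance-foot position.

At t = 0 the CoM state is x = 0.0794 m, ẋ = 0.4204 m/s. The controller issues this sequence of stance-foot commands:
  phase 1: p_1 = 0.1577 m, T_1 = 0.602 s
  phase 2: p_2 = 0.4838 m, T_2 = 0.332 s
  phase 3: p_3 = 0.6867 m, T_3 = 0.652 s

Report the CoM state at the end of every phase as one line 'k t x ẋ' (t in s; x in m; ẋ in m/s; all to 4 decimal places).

1 0.6020 0.3213 0.6395
2 0.9340 0.4688 0.3385
3 1.5860 0.1476 -1.6880

phase 1: p=0.1577, T=0.602, ωT=2.019168, cosh=3.832412, sinh=3.699646; start (x,ẋ)=(0.079400, 0.420400) → end (x,ẋ)=(0.321333, 0.639523)
phase 2: p=0.4838, T=0.332, ωT=1.113561, cosh=1.686786, sinh=1.358398; start (x,ẋ)=(0.321333, 0.639523) → end (x,ẋ)=(0.468757, 0.338503)
phase 3: p=0.6867, T=0.652, ωT=2.186873, cosh=4.509793, sinh=4.397525; start (x,ẋ)=(0.468757, 0.338503) → end (x,ẋ)=(0.147628, -1.688032)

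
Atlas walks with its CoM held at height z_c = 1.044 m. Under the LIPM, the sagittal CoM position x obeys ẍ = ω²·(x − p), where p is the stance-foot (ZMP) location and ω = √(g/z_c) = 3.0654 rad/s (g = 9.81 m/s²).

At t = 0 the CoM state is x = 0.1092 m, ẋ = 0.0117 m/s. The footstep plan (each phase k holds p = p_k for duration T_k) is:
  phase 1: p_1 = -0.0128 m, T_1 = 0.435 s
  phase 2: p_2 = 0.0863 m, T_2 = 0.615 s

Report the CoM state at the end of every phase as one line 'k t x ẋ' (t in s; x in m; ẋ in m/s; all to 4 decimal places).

1 0.4350 0.2415 0.6839
2 1.0500 1.3271 3.8352

phase 1: p=-0.0128, T=0.435, ωT=1.333449, cosh=2.028837, sinh=1.765270; start (x,ẋ)=(0.109200, 0.011700) → end (x,ẋ)=(0.241456, 0.683911)
phase 2: p=0.0863, T=0.615, ωT=1.885221, cosh=3.369803, sinh=3.218007; start (x,ẋ)=(0.241456, 0.683911) → end (x,ẋ)=(1.327103, 3.835176)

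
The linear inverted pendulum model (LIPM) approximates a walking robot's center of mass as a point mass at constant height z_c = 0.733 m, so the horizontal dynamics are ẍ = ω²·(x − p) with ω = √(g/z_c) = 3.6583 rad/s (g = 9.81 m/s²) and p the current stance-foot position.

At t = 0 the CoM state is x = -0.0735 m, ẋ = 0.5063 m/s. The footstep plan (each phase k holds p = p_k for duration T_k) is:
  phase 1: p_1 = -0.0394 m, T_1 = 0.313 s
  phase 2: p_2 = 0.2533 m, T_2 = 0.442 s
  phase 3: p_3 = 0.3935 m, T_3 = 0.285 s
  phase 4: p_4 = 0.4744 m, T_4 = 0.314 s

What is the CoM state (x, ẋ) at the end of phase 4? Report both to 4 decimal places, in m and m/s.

x = 0.4854, ẋ = 0.2195

phase 1: p=-0.0394, T=0.313, ωT=1.145048, cosh=1.730400, sinh=1.412192; start (x,ẋ)=(-0.073500, 0.506300) → end (x,ẋ)=(0.097037, 0.699934)
phase 2: p=0.2533, T=0.442, ωT=1.616969, cosh=2.618148, sinh=2.419648; start (x,ẋ)=(0.097037, 0.699934) → end (x,ẋ)=(0.307127, 0.449323)
phase 3: p=0.3935, T=0.285, ωT=1.042615, cosh=1.594579, sinh=1.242048; start (x,ẋ)=(0.307127, 0.449323) → end (x,ẋ)=(0.408323, 0.324019)
phase 4: p=0.4744, T=0.314, ωT=1.148706, cosh=1.735578, sinh=1.418531; start (x,ẋ)=(0.408323, 0.324019) → end (x,ẋ)=(0.485358, 0.219458)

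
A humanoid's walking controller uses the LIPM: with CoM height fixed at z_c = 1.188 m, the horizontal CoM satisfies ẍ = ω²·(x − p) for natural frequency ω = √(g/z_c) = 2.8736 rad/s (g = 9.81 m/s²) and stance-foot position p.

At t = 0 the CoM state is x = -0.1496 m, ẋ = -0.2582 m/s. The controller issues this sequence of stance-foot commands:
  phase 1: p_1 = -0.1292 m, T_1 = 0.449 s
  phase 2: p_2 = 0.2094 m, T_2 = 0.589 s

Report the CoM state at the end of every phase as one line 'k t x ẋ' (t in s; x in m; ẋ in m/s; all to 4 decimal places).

1 0.4490 -0.3200 -0.6031
2 1.0380 -1.8282 -5.6863

phase 1: p=-0.1292, T=0.449, ωT=1.290246, cosh=1.954442, sinh=1.679239; start (x,ẋ)=(-0.149600, -0.258200) → end (x,ẋ)=(-0.319954, -0.603076)
phase 2: p=0.2094, T=0.589, ωT=1.692550, cosh=2.808685, sinh=2.624635; start (x,ẋ)=(-0.319954, -0.603076) → end (x,ẋ)=(-1.828216, -5.686323)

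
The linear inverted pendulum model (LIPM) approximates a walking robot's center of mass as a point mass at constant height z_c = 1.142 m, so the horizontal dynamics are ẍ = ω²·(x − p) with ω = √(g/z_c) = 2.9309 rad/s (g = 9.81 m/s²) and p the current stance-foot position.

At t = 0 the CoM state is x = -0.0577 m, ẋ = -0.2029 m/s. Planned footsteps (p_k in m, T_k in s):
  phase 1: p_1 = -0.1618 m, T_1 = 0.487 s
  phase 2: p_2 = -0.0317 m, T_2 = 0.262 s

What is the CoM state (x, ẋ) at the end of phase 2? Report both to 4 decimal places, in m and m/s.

phase 1: p=-0.1618, T=0.487, ωT=1.427348, cosh=2.203789, sinh=1.963844; start (x,ẋ)=(-0.057700, -0.202900) → end (x,ẋ)=(-0.068338, 0.152033)
phase 2: p=-0.0317, T=0.262, ωT=0.767896, cosh=1.309607, sinh=0.845619; start (x,ẋ)=(-0.068338, 0.152033) → end (x,ẋ)=(-0.035817, 0.108299)

x = -0.0358, ẋ = 0.1083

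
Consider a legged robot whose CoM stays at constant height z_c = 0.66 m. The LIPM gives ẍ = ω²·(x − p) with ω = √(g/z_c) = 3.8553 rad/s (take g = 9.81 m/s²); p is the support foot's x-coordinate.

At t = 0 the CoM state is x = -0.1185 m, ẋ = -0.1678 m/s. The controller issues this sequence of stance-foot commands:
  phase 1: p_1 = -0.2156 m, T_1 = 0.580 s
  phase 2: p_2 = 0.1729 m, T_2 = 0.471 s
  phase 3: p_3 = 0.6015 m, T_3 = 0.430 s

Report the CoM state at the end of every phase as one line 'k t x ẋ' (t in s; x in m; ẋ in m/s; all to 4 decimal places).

1 0.5800 0.0426 0.9373
2 1.0510 0.4891 1.4533
3 1.4810 1.2491 2.8562

phase 1: p=-0.2156, T=0.580, ωT=2.236074, cosh=4.731701, sinh=4.624824; start (x,ẋ)=(-0.118500, -0.167800) → end (x,ẋ)=(0.042555, 0.937322)
phase 2: p=0.1729, T=0.471, ωT=1.815846, cosh=3.154488, sinh=2.991788; start (x,ẋ)=(0.042555, 0.937322) → end (x,ẋ)=(0.489108, 1.453340)
phase 3: p=0.6015, T=0.430, ωT=1.657779, cosh=2.719102, sinh=2.528541; start (x,ẋ)=(0.489108, 1.453340) → end (x,ẋ)=(1.249084, 2.856154)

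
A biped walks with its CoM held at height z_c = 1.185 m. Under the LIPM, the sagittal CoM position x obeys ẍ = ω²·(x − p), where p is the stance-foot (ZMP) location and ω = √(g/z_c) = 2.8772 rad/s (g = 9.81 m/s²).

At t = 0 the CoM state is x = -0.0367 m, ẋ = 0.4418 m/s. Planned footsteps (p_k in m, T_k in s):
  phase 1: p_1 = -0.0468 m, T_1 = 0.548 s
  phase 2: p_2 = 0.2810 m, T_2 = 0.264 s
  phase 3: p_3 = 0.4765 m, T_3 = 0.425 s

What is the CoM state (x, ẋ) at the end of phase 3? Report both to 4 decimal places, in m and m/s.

phase 1: p=-0.0468, T=0.548, ωT=1.576706, cosh=2.522821, sinh=2.316167; start (x,ẋ)=(-0.036700, 0.441800) → end (x,ẋ)=(0.334333, 1.181890)
phase 2: p=0.2810, T=0.264, ωT=0.759581, cosh=1.302621, sinh=0.834759; start (x,ẋ)=(0.334333, 1.181890) → end (x,ẋ)=(0.693373, 1.667647)
phase 3: p=0.4765, T=0.425, ωT=1.222810, cosh=1.845560, sinh=1.551159; start (x,ẋ)=(0.693373, 1.667647) → end (x,ẋ)=(1.775815, 4.045645)

x = 1.7758, ẋ = 4.0456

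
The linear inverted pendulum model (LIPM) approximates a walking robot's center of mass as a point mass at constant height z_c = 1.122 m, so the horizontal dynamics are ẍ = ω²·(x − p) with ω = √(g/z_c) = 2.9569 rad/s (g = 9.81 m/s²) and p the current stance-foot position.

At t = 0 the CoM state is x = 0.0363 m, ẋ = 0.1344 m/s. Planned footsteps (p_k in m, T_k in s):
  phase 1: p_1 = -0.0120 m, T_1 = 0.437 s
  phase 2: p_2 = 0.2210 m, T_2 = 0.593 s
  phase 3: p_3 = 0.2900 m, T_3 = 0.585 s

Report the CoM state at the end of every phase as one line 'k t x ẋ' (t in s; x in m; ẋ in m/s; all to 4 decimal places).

1 0.4370 0.1591 0.5035
2 1.0300 0.5136 0.9842
3 1.6150 1.8495 4.6686

phase 1: p=-0.0120, T=0.437, ωT=1.292165, cosh=1.957668, sinh=1.682993; start (x,ẋ)=(0.036300, 0.134400) → end (x,ẋ)=(0.159052, 0.503473)
phase 2: p=0.2210, T=0.593, ωT=1.753442, cosh=2.973810, sinh=2.800633; start (x,ẋ)=(0.159052, 0.503473) → end (x,ẋ)=(0.513645, 0.984233)
phase 3: p=0.2900, T=0.585, ωT=1.729786, cosh=2.908386, sinh=2.731064; start (x,ẋ)=(0.513645, 0.984233) → end (x,ẋ)=(1.849507, 4.668569)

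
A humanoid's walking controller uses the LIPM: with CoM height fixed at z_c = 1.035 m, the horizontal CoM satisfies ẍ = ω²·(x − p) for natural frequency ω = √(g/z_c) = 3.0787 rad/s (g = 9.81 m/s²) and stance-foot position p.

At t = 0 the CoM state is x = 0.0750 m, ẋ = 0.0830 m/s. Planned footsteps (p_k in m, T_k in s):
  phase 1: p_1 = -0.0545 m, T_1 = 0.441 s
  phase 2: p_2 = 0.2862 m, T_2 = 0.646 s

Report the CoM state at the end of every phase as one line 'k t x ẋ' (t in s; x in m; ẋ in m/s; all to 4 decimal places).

1 0.4410 0.2628 0.8956
2 1.0870 1.2420 3.0751

phase 1: p=-0.0545, T=0.441, ωT=1.357707, cosh=2.072259, sinh=1.815009; start (x,ẋ)=(0.075000, 0.083000) → end (x,ẋ)=(0.262789, 0.895627)
phase 2: p=0.2862, T=0.646, ωT=1.988840, cosh=3.721954, sinh=3.585100; start (x,ẋ)=(0.262789, 0.895627) → end (x,ẋ)=(1.242010, 3.075085)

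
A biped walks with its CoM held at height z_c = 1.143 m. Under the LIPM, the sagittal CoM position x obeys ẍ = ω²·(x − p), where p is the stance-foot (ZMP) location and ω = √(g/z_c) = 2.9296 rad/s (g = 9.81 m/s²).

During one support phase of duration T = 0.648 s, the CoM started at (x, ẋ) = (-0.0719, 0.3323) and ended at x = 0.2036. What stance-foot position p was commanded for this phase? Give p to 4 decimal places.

ωT = 2.9296·0.648 = 1.898381; cosh(ωT) = 3.412444, sinh(ωT) = 3.262633
x(T) = p + (x₀−p)·cosh(ωT) + (ẋ₀/ω)·sinh(ωT) ⇒ p·(1 − cosh) = x(T) − x₀·cosh − (ẋ₀/ω)·sinh
numerator   = 0.2036 − (-0.0719)·3.412444 − (0.3323/2.9296)·3.262633 = 0.078879
denominator = 1 − 3.412444 = -2.412444
p = 0.078879 / -2.412444 = -0.0327

p = -0.0327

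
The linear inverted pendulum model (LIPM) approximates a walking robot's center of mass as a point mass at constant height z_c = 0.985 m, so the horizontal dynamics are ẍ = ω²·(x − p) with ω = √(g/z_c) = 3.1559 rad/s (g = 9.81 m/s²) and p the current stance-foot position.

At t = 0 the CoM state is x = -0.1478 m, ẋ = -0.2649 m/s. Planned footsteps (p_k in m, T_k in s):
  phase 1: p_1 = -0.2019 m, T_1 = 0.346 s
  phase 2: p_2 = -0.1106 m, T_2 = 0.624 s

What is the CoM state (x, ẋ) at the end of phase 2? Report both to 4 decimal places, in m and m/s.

phase 1: p=-0.2019, T=0.346, ωT=1.091941, cosh=1.657809, sinh=1.322245; start (x,ẋ)=(-0.147800, -0.264900) → end (x,ẋ)=(-0.223199, -0.213401)
phase 2: p=-0.1106, T=0.624, ωT=1.969282, cosh=3.652542, sinh=3.512985; start (x,ẋ)=(-0.223199, -0.213401) → end (x,ẋ)=(-0.759420, -2.027802)

x = -0.7594, ẋ = -2.0278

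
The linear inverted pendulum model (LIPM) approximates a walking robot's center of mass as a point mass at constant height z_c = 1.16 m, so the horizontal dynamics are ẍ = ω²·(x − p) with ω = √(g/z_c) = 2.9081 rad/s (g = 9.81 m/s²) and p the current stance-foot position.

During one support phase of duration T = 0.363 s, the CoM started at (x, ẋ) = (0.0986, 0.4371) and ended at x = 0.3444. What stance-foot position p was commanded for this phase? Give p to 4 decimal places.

ωT = 2.9081·0.363 = 1.055640; cosh(ωT) = 1.610892, sinh(ωT) = 1.262923
x(T) = p + (x₀−p)·cosh(ωT) + (ẋ₀/ω)·sinh(ωT) ⇒ p·(1 − cosh) = x(T) − x₀·cosh − (ẋ₀/ω)·sinh
numerator   = 0.3444 − (0.0986)·1.610892 − (0.4371/2.9081)·1.262923 = -0.004257
denominator = 1 − 1.610892 = -0.610892
p = -0.004257 / -0.610892 = 0.0070

p = 0.0070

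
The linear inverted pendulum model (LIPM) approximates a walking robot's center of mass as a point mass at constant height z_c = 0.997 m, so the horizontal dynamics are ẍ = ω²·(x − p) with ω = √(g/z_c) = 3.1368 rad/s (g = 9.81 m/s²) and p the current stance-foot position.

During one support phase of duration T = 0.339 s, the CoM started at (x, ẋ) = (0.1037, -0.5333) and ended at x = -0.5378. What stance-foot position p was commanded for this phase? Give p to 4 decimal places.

p = 0.7879

ωT = 3.1368·0.339 = 1.063375; cosh(ωT) = 1.620709, sinh(ωT) = 1.275421
x(T) = p + (x₀−p)·cosh(ωT) + (ẋ₀/ω)·sinh(ωT) ⇒ p·(1 − cosh) = x(T) − x₀·cosh − (ẋ₀/ω)·sinh
numerator   = -0.5378 − (0.1037)·1.620709 − (-0.5333/3.1368)·1.275421 = -0.489028
denominator = 1 − 1.620709 = -0.620709
p = -0.489028 / -0.620709 = 0.7879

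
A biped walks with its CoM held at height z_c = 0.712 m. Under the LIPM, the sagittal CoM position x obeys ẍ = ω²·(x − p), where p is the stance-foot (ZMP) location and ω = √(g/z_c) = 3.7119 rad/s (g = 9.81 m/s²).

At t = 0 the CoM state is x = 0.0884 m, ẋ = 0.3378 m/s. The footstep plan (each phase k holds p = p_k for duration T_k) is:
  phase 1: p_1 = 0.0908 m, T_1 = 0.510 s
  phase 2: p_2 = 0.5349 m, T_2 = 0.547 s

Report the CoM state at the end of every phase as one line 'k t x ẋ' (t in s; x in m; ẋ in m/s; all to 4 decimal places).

phase 1: p=0.0908, T=0.510, ωT=1.893069, cosh=3.395162, sinh=3.244553; start (x,ẋ)=(0.088400, 0.337800) → end (x,ẋ)=(0.377921, 1.117981)
phase 2: p=0.5349, T=0.547, ωT=2.030409, cosh=3.874243, sinh=3.742961; start (x,ẋ)=(0.377921, 1.117981) → end (x,ẋ)=(1.054061, 2.150342)

1 0.5100 0.3779 1.1180
2 1.0570 1.0541 2.1503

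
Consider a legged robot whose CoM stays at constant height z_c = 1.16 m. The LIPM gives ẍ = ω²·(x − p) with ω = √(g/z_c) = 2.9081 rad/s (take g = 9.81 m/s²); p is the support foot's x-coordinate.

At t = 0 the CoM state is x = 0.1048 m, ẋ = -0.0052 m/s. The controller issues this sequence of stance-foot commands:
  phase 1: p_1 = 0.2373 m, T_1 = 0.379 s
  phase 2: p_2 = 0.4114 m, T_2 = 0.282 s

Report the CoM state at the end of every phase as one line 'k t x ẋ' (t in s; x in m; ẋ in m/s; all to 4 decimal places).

phase 1: p=0.2373, T=0.379, ωT=1.102170, cosh=1.671421, sinh=1.339271; start (x,ẋ)=(0.104800, -0.005200) → end (x,ẋ)=(0.013442, -0.524744)
phase 2: p=0.4114, T=0.282, ωT=0.820084, cosh=1.355543, sinh=0.915148; start (x,ẋ)=(0.013442, -0.524744) → end (x,ẋ)=(-0.293180, -1.770415)

1 0.3790 0.0134 -0.5247
2 0.6610 -0.2932 -1.7704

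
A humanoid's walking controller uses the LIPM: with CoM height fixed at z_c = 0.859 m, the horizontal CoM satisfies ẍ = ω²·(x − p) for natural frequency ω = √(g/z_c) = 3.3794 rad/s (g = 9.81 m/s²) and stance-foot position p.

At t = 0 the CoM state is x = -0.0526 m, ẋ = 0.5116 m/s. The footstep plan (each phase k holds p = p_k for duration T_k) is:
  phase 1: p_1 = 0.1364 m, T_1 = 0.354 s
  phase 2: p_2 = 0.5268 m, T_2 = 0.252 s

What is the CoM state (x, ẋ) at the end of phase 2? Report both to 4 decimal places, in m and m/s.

x = -0.1817, ẋ = -1.6828

phase 1: p=0.1364, T=0.354, ωT=1.196308, cosh=1.805094, sinh=1.502786; start (x,ẋ)=(-0.052600, 0.511600) → end (x,ẋ)=(0.022741, -0.036353)
phase 2: p=0.5268, T=0.252, ωT=0.851609, cosh=1.385071, sinh=0.958343; start (x,ẋ)=(0.022741, -0.036353) → end (x,ẋ)=(-0.181667, -1.682810)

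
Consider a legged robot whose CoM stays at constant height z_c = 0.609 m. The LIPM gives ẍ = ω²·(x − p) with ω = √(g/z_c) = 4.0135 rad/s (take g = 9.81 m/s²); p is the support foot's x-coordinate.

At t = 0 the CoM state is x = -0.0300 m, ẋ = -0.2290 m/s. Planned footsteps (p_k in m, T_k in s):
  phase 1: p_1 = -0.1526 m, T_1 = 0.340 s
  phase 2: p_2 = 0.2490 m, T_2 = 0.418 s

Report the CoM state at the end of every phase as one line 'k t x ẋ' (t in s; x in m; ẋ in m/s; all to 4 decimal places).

phase 1: p=-0.1526, T=0.340, ωT=1.364590, cosh=2.084802, sinh=1.829316; start (x,ẋ)=(-0.030000, -0.229000) → end (x,ẋ)=(-0.001379, 0.422705)
phase 2: p=0.2490, T=0.418, ωT=1.677643, cosh=2.769869, sinh=2.583055; start (x,ẋ)=(-0.001379, 0.422705) → end (x,ẋ)=(-0.172469, -1.424869)

1 0.3400 -0.0014 0.4227
2 0.7580 -0.1725 -1.4249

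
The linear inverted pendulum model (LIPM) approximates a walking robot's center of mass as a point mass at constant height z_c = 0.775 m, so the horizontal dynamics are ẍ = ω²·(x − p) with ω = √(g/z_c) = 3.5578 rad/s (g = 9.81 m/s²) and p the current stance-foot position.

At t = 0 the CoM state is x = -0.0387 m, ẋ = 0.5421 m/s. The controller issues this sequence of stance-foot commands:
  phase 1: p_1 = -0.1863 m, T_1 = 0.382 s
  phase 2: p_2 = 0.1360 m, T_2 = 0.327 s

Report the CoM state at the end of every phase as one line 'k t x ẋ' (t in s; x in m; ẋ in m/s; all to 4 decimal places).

1 0.3820 0.3969 2.0793
2 0.7090 1.4384 4.9932

phase 1: p=-0.1863, T=0.382, ωT=1.359080, cosh=2.074753, sinh=1.817856; start (x,ẋ)=(-0.038700, 0.542100) → end (x,ẋ)=(0.396919, 2.079337)
phase 2: p=0.1360, T=0.327, ωT=1.163401, cosh=1.756611, sinh=1.444189; start (x,ẋ)=(0.396919, 2.079337) → end (x,ẋ)=(1.438382, 4.993223)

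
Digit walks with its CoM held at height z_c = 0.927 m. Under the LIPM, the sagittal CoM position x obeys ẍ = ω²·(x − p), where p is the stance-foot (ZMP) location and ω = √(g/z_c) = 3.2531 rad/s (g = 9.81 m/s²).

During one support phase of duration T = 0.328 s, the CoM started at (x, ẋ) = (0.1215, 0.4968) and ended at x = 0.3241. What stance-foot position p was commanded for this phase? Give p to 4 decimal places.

ωT = 3.2531·0.328 = 1.067017; cosh(ωT) = 1.625364, sinh(ωT) = 1.281331
x(T) = p + (x₀−p)·cosh(ωT) + (ẋ₀/ω)·sinh(ωT) ⇒ p·(1 − cosh) = x(T) − x₀·cosh − (ẋ₀/ω)·sinh
numerator   = 0.3241 − (0.1215)·1.625364 − (0.4968/3.2531)·1.281331 = -0.069061
denominator = 1 − 1.625364 = -0.625364
p = -0.069061 / -0.625364 = 0.1104

p = 0.1104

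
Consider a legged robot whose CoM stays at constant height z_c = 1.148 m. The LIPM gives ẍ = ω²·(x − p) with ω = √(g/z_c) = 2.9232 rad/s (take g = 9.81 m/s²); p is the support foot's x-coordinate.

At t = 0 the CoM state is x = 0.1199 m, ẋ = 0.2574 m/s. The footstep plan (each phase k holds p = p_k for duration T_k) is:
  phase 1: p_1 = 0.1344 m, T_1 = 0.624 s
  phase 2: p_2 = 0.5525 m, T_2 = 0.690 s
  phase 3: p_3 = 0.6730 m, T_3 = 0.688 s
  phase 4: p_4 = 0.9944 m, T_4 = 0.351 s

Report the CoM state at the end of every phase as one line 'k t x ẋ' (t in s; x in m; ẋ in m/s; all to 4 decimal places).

phase 1: p=0.1344, T=0.624, ωT=1.824077, cosh=3.179219, sinh=3.017852; start (x,ẋ)=(0.119900, 0.257400) → end (x,ẋ)=(0.354036, 0.690415)
phase 2: p=0.5525, T=0.690, ωT=2.017008, cosh=3.824428, sinh=3.691376; start (x,ẋ)=(0.354036, 0.690415) → end (x,ẋ)=(0.665334, 0.498890)
phase 3: p=0.6730, T=0.688, ωT=2.011162, cosh=3.802912, sinh=3.669079; start (x,ẋ)=(0.665334, 0.498890) → end (x,ẋ)=(1.270035, 1.815019)
phase 4: p=0.9944, T=0.351, ωT=1.026043, cosh=1.574213, sinh=1.215791; start (x,ẋ)=(1.270035, 1.815019) → end (x,ẋ)=(2.183194, 3.836832)

1 0.6240 0.3540 0.6904
2 1.3140 0.6653 0.4989
3 2.0020 1.2700 1.8150
4 2.3530 2.1832 3.8368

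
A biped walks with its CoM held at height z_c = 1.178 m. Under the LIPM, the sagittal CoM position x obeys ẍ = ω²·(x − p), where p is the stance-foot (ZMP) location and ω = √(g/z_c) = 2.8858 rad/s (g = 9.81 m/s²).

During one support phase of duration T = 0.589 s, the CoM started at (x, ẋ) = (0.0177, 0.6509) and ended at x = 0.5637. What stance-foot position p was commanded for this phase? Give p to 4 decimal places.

ωT = 2.8858·0.589 = 1.699736; cosh(ωT) = 2.827618, sinh(ωT) = 2.644886
x(T) = p + (x₀−p)·cosh(ωT) + (ẋ₀/ω)·sinh(ωT) ⇒ p·(1 − cosh) = x(T) − x₀·cosh − (ẋ₀/ω)·sinh
numerator   = 0.5637 − (0.0177)·2.827618 − (0.6509/2.8858)·2.644886 = -0.082910
denominator = 1 − 2.827618 = -1.827618
p = -0.082910 / -1.827618 = 0.0454

p = 0.0454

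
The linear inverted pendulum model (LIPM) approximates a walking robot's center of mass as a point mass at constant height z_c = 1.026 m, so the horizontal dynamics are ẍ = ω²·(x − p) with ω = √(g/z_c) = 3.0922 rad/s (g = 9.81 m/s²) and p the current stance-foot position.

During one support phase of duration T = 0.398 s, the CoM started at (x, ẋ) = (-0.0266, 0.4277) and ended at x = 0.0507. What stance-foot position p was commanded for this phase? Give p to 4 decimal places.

ωT = 3.0922·0.398 = 1.230696; cosh(ωT) = 1.857850, sinh(ωT) = 1.565760
x(T) = p + (x₀−p)·cosh(ωT) + (ẋ₀/ω)·sinh(ωT) ⇒ p·(1 − cosh) = x(T) − x₀·cosh − (ẋ₀/ω)·sinh
numerator   = 0.0507 − (-0.0266)·1.857850 − (0.4277/3.0922)·1.565760 = -0.116451
denominator = 1 − 1.857850 = -0.857850
p = -0.116451 / -0.857850 = 0.1357

p = 0.1357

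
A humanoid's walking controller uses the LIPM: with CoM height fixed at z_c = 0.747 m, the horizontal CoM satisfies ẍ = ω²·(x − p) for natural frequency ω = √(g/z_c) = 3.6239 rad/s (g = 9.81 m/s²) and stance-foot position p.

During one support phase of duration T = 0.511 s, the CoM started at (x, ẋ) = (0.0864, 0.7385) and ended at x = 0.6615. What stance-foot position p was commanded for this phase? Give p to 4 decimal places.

p = 0.1121

ωT = 3.6239·0.511 = 1.851813; cosh(ωT) = 3.264156, sinh(ωT) = 3.107204
x(T) = p + (x₀−p)·cosh(ωT) + (ẋ₀/ω)·sinh(ωT) ⇒ p·(1 − cosh) = x(T) − x₀·cosh − (ẋ₀/ω)·sinh
numerator   = 0.6615 − (0.0864)·3.264156 − (0.7385/3.6239)·3.107204 = -0.253728
denominator = 1 − 3.264156 = -2.264156
p = -0.253728 / -2.264156 = 0.1121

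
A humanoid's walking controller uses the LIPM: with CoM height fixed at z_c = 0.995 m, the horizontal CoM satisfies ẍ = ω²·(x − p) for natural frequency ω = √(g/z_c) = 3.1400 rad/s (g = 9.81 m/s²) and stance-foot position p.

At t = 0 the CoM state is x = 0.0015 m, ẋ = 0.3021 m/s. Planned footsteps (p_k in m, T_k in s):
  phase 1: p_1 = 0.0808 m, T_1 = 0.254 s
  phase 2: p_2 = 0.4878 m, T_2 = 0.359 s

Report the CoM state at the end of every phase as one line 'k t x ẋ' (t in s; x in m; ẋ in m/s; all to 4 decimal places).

1 0.2540 0.0600 0.1831
2 0.6130 -0.1612 -1.5435

phase 1: p=0.0808, T=0.254, ωT=0.797560, cosh=1.335272, sinh=0.884845; start (x,ẋ)=(0.001500, 0.302100) → end (x,ẋ)=(0.060044, 0.183057)
phase 2: p=0.4878, T=0.359, ωT=1.127260, cosh=1.705553, sinh=1.381633; start (x,ẋ)=(0.060044, 0.183057) → end (x,ẋ)=(-0.161213, -1.543532)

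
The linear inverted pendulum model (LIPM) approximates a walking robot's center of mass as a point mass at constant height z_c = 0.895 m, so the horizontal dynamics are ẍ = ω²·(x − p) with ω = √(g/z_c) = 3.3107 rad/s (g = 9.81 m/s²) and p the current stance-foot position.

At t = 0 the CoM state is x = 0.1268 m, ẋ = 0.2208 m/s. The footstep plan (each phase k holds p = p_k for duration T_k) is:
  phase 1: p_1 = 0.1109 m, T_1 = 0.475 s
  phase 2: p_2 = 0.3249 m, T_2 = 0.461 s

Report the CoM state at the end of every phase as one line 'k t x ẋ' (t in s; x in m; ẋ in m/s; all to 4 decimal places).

1 0.4750 0.3046 0.6763
2 0.9360 0.7238 1.4823

phase 1: p=0.1109, T=0.475, ωT=1.572582, cosh=2.513293, sinh=2.305784; start (x,ẋ)=(0.126800, 0.220800) → end (x,ẋ)=(0.304641, 0.676312)
phase 2: p=0.3249, T=0.461, ωT=1.526233, cosh=2.409082, sinh=2.191729; start (x,ẋ)=(0.304641, 0.676312) → end (x,ẋ)=(0.723821, 1.482286)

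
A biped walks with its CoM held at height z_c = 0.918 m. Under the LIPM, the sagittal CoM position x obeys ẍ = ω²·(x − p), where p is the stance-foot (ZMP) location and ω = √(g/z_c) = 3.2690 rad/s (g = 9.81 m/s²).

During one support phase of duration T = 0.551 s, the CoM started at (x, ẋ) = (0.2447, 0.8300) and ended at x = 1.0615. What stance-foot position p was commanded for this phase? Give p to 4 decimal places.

ωT = 3.2690·0.551 = 1.801219; cosh(ωT) = 3.111062, sinh(ωT) = 2.945964
x(T) = p + (x₀−p)·cosh(ωT) + (ẋ₀/ω)·sinh(ωT) ⇒ p·(1 − cosh) = x(T) − x₀·cosh − (ẋ₀/ω)·sinh
numerator   = 1.0615 − (0.2447)·3.111062 − (0.8300/3.2690)·2.945964 = -0.447758
denominator = 1 − 3.111062 = -2.111062
p = -0.447758 / -2.111062 = 0.2121

p = 0.2121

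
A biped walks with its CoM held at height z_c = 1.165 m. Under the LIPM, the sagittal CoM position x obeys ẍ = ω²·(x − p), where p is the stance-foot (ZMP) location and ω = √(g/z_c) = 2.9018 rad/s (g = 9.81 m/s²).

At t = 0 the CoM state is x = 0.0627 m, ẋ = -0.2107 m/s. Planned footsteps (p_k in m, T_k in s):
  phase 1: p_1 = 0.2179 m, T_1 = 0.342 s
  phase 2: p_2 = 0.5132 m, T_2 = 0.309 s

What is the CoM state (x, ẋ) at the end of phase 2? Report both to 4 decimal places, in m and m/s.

phase 1: p=0.2179, T=0.342, ωT=0.992416, cosh=1.534212, sinh=1.163532; start (x,ẋ)=(0.062700, -0.210700) → end (x,ẋ)=(-0.104694, -0.847266)
phase 2: p=0.5132, T=0.309, ωT=0.896656, cosh=1.429662, sinh=1.021731; start (x,ẋ)=(-0.104694, -0.847266) → end (x,ẋ)=(-0.668503, -3.043271)

x = -0.6685, ẋ = -3.0433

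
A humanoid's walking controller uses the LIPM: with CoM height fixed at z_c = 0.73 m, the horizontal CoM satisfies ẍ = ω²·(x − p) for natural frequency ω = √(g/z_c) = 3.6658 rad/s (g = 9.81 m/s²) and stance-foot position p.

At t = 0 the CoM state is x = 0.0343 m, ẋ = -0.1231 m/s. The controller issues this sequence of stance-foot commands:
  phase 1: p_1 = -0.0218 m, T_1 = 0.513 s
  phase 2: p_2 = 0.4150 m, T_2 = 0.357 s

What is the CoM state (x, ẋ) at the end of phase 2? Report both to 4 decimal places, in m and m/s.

phase 1: p=-0.0218, T=0.513, ωT=1.880555, cosh=3.354826, sinh=3.202320; start (x,ẋ)=(0.034300, -0.123100) → end (x,ẋ)=(0.058870, 0.245583)
phase 2: p=0.4150, T=0.357, ωT=1.308691, cosh=1.985749, sinh=1.715575; start (x,ẋ)=(0.058870, 0.245583) → end (x,ẋ)=(-0.177254, -1.752023)

x = -0.1773, ẋ = -1.7520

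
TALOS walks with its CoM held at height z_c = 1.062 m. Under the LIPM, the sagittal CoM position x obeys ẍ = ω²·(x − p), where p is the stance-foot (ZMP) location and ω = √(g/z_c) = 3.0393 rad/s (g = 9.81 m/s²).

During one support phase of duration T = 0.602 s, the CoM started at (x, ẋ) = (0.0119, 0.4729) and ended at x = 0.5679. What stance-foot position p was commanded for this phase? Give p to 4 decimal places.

p = -0.0262

ωT = 3.0393·0.602 = 1.829659; cosh(ωT) = 3.196114, sinh(ωT) = 3.035645
x(T) = p + (x₀−p)·cosh(ωT) + (ẋ₀/ω)·sinh(ωT) ⇒ p·(1 − cosh) = x(T) − x₀·cosh − (ẋ₀/ω)·sinh
numerator   = 0.5679 − (0.0119)·3.196114 − (0.4729/3.0393)·3.035645 = 0.057535
denominator = 1 − 3.196114 = -2.196114
p = 0.057535 / -2.196114 = -0.0262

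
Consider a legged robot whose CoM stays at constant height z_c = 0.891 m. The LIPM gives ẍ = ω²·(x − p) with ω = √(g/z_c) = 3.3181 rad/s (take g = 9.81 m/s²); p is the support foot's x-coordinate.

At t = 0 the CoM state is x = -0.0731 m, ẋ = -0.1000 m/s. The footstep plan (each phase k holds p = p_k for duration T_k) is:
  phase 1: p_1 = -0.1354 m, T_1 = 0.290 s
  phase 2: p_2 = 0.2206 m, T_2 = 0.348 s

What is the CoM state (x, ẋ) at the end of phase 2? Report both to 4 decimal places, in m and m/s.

x = -0.2612, ẋ = -1.2632

phase 1: p=-0.1354, T=0.290, ωT=0.962249, cosh=1.499805, sinh=1.117772; start (x,ẋ)=(-0.073100, -0.100000) → end (x,ẋ)=(-0.075649, 0.081083)
phase 2: p=0.2206, T=0.348, ωT=1.154699, cosh=1.744110, sinh=1.428958; start (x,ẋ)=(-0.075649, 0.081083) → end (x,ẋ)=(-0.261173, -1.263226)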